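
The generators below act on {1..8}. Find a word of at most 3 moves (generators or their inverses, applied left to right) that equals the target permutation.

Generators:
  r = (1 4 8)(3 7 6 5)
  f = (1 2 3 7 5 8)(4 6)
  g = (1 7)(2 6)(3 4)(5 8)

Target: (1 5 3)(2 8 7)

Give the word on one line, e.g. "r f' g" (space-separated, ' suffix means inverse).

  after f': (1 8 5 7 3 2)(4 6)
  after f': (1 5 3)(2 8 7)

f' f'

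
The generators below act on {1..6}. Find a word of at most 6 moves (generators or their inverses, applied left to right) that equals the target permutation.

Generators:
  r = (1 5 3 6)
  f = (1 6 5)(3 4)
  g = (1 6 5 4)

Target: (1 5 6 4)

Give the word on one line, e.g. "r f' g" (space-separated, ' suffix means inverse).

f f g' f' f'

  after f: (1 6 5)(3 4)
  after f: (1 5 6)
  after g': (1 6 4 5)
  after f': (3 4 6)
  after f': (1 5 6 4)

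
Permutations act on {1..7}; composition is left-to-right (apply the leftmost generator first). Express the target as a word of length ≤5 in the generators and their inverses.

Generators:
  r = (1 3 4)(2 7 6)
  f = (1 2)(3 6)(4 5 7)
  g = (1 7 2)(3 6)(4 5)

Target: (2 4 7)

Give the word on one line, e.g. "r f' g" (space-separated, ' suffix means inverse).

f' g f' g

  after f': (1 2)(3 6)(4 7 5)
  after g: (2 7 4)
  after f': (1 2 5 4)(3 6)
  after g: (2 4 7)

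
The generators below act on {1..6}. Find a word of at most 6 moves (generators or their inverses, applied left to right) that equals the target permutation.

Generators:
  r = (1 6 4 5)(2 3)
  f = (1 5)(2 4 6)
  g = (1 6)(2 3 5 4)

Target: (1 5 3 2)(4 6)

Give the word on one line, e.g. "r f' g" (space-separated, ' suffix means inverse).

  after g': (1 6)(2 4 5 3)
  after r': (2 6 5)
  after g': (1 6 3 2)(4 5)
  after r: (1 4)(2 6)
  after g': (1 5 3 2)(4 6)

g' r' g' r g'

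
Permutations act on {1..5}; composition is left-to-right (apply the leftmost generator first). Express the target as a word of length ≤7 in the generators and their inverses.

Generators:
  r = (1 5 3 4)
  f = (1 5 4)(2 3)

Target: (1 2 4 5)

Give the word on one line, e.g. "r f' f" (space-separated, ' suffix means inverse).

f' f' r f' r

  after f': (1 4 5)(2 3)
  after f': (1 5 4)
  after r: (1 3 4 5)
  after f': (1 2 3 5 4)
  after r: (1 2 4 5)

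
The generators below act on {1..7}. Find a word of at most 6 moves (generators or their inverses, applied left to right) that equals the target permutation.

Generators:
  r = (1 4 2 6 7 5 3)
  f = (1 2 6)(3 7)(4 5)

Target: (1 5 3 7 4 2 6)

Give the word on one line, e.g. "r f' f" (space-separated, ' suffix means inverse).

r r f' r f'

  after r: (1 4 2 6 7 5 3)
  after r: (1 2 7 3 4 6 5)
  after f': (2 3 5 6 4)
  after r: (1 4 6 2)(5 7)
  after f': (1 5 3 7 4 2 6)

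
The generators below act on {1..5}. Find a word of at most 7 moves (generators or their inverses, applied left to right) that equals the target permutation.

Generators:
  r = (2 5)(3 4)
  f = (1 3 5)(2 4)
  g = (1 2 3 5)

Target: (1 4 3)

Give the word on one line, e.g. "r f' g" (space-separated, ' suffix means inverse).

g r' r' g r'

  after g: (1 2 3 5)
  after r': (1 5)(2 4 3)
  after r': (1 2 3 5)
  after g: (1 3)(2 5)
  after r': (1 4 3)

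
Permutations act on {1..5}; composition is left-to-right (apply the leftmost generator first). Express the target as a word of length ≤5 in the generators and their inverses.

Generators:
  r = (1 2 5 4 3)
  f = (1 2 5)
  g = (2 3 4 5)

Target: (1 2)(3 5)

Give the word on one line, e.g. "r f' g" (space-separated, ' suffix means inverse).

  after g: (2 3 4 5)
  after f: (1 2 3 4)
  after r': (2 4 3 5)
  after g: (2 5 3)
  after f: (1 2)(3 5)

g f r' g f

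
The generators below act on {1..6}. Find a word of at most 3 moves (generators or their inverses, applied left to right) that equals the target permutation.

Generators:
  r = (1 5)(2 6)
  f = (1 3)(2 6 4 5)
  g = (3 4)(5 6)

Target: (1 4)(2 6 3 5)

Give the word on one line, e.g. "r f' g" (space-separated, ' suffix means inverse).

g f' g

  after g: (3 4)(5 6)
  after f': (1 3 6 4)(2 5)
  after g: (1 4)(2 6 3 5)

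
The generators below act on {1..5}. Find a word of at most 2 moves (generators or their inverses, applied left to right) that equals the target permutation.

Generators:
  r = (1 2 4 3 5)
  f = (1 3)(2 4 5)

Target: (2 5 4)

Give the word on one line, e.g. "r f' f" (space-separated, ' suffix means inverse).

  after f: (1 3)(2 4 5)
  after f: (2 5 4)

f f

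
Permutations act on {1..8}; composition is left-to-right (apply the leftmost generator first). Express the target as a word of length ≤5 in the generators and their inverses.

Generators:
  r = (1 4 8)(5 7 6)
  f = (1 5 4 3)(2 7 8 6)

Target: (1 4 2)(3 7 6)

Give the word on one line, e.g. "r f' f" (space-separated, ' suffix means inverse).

  after f': (1 3 4 5)(2 6 8 7)
  after r: (1 3 8 6)(2 5 4 7)
  after f': (1 4 2)(3 7 6)

f' r f'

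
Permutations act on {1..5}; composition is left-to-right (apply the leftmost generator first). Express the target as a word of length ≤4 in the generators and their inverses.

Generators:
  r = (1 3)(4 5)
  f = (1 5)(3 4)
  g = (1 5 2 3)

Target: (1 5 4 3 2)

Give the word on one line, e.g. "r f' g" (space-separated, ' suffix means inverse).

r' g' g'

  after r': (1 3)(4 5)
  after g': (1 2 5 4)
  after g': (1 5 4 3 2)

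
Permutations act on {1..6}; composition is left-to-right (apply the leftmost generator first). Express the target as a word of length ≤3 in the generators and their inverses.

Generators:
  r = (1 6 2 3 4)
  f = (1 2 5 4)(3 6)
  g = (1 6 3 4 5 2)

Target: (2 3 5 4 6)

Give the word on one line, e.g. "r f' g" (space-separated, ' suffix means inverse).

r' f

  after r': (1 4 3 2 6)
  after f: (2 3 5 4 6)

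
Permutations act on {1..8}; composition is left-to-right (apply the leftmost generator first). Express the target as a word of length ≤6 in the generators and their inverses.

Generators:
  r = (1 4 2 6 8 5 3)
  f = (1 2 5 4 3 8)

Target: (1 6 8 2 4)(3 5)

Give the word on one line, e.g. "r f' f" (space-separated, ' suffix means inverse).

f' r f' r f'

  after f': (1 8 3 4 5 2)
  after r: (1 5 6 8)(2 4 3)
  after f': (1 2 5 6 3)
  after r: (1 6)(2 3 4)(5 8)
  after f': (1 6 8 2 4)(3 5)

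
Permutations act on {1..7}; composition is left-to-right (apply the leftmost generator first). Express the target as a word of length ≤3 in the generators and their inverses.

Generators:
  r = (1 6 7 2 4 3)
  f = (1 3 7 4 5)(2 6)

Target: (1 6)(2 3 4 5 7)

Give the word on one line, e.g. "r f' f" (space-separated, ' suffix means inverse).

r f' f'

  after r: (1 6 7 2 4 3)
  after f': (1 2 7 6 3 5 4)
  after f': (1 6)(2 3 4 5 7)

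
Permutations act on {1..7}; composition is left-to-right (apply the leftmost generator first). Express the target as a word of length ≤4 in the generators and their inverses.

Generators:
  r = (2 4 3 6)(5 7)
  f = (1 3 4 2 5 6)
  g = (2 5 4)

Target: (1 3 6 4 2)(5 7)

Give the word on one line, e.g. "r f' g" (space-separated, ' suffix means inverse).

  after r': (2 6 3 4)(5 7)
  after g': (2 6 3 5 7)
  after f: (1 3 6 4 2)(5 7)

r' g' f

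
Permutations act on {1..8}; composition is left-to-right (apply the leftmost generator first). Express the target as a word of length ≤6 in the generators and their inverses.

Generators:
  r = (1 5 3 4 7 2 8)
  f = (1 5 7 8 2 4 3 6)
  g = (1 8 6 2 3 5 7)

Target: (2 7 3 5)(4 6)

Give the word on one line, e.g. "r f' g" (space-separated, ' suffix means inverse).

  after f: (1 5 7 8 2 4 3 6)
  after r: (1 3 6 5 2 7)
  after g': (1 2 5 6 3 8)
  after f': (1 8 6 4 2)(3 7 5)
  after g': (2 7 3 5)(4 6)

f r g' f' g'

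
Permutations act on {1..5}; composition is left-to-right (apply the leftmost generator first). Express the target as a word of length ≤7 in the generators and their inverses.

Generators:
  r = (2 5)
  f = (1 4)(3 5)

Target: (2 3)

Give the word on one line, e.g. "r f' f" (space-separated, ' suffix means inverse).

f r' r' r' f'

  after f: (1 4)(3 5)
  after r': (1 4)(2 5 3)
  after r': (1 4)(3 5)
  after r': (1 4)(2 5 3)
  after f': (2 3)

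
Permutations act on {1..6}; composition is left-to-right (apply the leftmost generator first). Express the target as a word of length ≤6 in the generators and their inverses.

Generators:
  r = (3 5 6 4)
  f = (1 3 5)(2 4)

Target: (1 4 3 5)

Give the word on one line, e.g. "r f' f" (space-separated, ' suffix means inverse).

  after r': (3 4 6 5)
  after f: (1 3 2 4 6)
  after f: (1 5)(3 4 6)
  after r': (1 3 6 4 5)
  after r': (1 4 3 5)

r' f f r' r'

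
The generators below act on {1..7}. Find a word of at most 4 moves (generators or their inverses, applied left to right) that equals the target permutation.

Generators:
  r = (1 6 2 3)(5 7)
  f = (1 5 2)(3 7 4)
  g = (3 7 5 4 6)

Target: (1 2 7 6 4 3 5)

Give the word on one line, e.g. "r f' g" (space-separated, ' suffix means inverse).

f' g'

  after f': (1 2 5)(3 4 7)
  after g': (1 2 7 6 4 3 5)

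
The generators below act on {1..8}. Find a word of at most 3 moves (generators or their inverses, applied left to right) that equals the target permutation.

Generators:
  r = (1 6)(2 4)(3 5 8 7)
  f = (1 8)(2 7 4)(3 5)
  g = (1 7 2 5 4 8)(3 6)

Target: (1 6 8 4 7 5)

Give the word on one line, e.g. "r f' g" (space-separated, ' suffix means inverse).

  after r: (1 6)(2 4)(3 5 8 7)
  after f: (1 6 8 4 7 5)

r f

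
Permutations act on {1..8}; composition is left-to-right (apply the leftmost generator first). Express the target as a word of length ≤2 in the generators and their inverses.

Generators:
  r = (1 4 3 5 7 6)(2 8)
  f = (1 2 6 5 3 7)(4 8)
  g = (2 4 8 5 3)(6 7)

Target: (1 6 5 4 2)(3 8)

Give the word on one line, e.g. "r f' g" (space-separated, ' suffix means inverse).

  after g: (2 4 8 5 3)(6 7)
  after r': (1 6 5 4 2)(3 8)

g r'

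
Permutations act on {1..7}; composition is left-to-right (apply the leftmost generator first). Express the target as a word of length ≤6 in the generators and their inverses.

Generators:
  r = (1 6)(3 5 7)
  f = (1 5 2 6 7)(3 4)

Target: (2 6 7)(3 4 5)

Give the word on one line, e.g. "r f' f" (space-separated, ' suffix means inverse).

f f f r

  after f: (1 5 2 6 7)(3 4)
  after f: (1 2 7 5 6)
  after f: (1 6 5 7 2)(3 4)
  after r: (2 6 7)(3 4 5)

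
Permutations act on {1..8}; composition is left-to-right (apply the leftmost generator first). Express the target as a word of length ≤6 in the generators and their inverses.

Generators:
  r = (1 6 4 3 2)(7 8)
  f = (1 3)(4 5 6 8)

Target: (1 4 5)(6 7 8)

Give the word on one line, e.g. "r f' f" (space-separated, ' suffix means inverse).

  after r: (1 6 4 3 2)(7 8)
  after f': (1 5 4)(2 3)(6 8 7)
  after r: (1 5 3)(4 6 7)
  after f': (1 4 5)(6 7 8)

r f' r f'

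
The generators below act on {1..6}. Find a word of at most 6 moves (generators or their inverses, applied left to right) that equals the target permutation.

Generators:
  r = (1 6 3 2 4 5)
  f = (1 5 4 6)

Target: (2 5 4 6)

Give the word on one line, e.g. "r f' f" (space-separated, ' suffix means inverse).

  after f': (1 6 4 5)
  after r: (1 3 2 4)(5 6)
  after f: (1 3 2 6 4 5)
  after r': (1 6 2)
  after f: (2 5 4 6)

f' r f r' f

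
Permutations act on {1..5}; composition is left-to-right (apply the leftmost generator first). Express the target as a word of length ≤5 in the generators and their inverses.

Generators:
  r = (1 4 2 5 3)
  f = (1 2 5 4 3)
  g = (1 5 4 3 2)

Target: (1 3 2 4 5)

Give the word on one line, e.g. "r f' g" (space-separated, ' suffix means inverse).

g g f

  after g: (1 5 4 3 2)
  after g: (1 4 2 5 3)
  after f: (1 3 2 4 5)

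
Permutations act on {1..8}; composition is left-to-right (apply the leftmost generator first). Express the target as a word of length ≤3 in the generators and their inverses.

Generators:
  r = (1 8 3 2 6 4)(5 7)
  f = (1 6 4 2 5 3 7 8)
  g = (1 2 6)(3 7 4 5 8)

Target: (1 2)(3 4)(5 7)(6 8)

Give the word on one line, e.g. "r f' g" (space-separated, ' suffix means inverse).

r r r

  after r: (1 8 3 2 6 4)(5 7)
  after r: (1 3 6)(2 4 8)
  after r: (1 2)(3 4)(5 7)(6 8)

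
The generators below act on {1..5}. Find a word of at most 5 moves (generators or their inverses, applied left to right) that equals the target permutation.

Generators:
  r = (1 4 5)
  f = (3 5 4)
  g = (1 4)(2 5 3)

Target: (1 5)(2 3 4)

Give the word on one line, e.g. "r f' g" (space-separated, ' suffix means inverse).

  after g: (1 4)(2 5 3)
  after g: (2 3 5)
  after f: (2 5)(3 4)
  after g: (1 4 2 3)
  after r: (1 5)(2 3 4)

g g f g r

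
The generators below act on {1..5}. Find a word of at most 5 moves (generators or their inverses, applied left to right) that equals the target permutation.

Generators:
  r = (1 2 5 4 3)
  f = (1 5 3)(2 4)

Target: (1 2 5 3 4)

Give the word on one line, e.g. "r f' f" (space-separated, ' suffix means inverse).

f r f'

  after f: (1 5 3)(2 4)
  after r: (1 4 5)(2 3)
  after f': (1 2 5 3 4)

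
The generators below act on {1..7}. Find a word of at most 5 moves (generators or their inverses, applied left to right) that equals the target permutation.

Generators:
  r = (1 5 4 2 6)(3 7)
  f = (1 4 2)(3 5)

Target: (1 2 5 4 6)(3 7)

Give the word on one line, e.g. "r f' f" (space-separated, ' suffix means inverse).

  after f': (1 2 4)(3 5)
  after f': (1 4 2)
  after r: (1 2 5 4 6)(3 7)

f' f' r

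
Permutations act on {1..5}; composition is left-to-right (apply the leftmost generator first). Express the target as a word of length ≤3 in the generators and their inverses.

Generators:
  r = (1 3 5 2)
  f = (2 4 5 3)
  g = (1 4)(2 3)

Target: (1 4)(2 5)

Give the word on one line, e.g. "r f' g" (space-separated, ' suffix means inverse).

  after f': (2 3 5 4)
  after g: (1 4 3 5)
  after r': (1 4)(2 5)

f' g r'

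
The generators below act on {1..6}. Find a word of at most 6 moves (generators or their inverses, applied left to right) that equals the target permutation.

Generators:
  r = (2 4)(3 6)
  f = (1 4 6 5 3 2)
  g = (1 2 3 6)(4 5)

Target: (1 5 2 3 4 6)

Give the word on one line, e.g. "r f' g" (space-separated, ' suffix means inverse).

r f g' r' r'

  after r: (2 4)(3 6)
  after f: (1 4)(2 6)(3 5)
  after g': (1 5 2 3 4 6)
  after r': (1 5 4 3 2 6)
  after r': (1 5 2 3 4 6)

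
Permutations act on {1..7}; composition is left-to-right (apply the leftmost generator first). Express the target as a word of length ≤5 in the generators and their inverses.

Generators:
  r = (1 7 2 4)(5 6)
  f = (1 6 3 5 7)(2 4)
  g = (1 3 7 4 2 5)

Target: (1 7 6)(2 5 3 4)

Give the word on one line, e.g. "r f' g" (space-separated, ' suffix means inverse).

r f' r f g

  after r: (1 7 2 4)(5 6)
  after f': (1 5)(3 6)(4 7)
  after r: (1 6 3 5 7)(2 4)
  after f: (1 3 7 6 5)
  after g: (1 7 6)(2 5 3 4)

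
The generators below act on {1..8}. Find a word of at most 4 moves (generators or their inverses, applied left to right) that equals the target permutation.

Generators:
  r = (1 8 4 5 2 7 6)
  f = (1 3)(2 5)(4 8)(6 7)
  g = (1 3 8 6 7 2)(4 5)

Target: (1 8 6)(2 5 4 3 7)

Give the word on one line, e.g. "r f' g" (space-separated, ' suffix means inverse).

  after f: (1 3)(2 5)(4 8)(6 7)
  after r': (1 3 6 2 4)
  after g: (1 8 6)(2 5 4 3 7)

f r' g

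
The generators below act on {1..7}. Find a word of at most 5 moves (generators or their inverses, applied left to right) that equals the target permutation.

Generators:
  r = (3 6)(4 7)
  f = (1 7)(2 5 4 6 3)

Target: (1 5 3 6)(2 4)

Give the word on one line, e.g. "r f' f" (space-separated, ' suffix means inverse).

f' r f'

  after f': (1 7)(2 3 6 4 5)
  after r: (1 4 5 2 6 7)
  after f': (1 5 3 6)(2 4)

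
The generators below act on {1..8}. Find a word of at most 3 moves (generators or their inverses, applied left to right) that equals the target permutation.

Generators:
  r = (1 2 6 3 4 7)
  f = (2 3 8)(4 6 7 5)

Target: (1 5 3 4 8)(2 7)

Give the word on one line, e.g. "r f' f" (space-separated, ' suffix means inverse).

r' f r'

  after r': (1 7 4 3 6 2)
  after f: (1 5 4 8 2)(3 7 6)
  after r': (1 5 3 4 8)(2 7)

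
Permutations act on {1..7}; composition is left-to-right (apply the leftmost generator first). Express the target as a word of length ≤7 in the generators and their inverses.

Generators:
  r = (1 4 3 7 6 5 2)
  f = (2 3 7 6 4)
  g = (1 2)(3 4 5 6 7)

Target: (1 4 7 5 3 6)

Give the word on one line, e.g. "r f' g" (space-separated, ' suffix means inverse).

g g f' g' f'

  after g: (1 2)(3 4 5 6 7)
  after g: (3 5 7 4 6)
  after f': (2 4 7 6)(3 5)
  after g': (1 2 3 4 6)(5 7)
  after f': (1 4 7 5 3 6)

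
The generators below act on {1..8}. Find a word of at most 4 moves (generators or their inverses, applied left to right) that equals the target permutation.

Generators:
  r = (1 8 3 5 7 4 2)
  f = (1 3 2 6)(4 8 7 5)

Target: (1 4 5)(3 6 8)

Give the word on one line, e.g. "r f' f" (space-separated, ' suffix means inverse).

  after f': (1 6 2 3)(4 5 7 8)
  after f': (1 2)(3 6)(4 7)(5 8)
  after r': (1 4 5)(3 6 8)

f' f' r'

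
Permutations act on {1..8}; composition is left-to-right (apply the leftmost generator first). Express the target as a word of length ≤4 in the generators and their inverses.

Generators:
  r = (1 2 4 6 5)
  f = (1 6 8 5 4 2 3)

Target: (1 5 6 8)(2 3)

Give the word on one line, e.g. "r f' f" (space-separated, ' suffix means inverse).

f r

  after f: (1 6 8 5 4 2 3)
  after r: (1 5 6 8)(2 3)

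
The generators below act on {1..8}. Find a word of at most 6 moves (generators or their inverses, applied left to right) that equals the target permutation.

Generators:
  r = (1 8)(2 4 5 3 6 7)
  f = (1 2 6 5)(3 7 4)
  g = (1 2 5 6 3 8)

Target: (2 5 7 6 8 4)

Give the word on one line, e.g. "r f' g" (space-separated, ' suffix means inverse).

  after g': (1 8 3 6 5 2)
  after r: (2 8 6 3 7)(4 5)
  after g: (1 2)(3 7 5 4 6 8)
  after f': (2 5 7 6 8 4)

g' r g f'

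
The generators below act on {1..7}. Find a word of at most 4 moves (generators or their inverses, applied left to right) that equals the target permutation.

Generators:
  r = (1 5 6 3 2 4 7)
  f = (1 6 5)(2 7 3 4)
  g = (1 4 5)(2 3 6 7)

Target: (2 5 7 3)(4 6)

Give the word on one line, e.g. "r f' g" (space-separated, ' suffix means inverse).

  after f': (1 5 6)(2 4 3 7)
  after g: (2 5 7 3)(4 6)

f' g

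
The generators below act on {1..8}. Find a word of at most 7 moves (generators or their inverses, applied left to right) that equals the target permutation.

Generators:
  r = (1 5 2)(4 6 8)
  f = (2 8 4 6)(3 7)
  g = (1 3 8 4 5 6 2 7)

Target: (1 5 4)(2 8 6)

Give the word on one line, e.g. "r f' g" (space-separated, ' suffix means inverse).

  after f: (2 8 4 6)(3 7)
  after f: (2 4)(6 8)
  after r: (1 5 2 6 4)
  after f': (1 5 6 8 2 4)(3 7)
  after f': (1 5 4)(2 8 6)

f f r f' f'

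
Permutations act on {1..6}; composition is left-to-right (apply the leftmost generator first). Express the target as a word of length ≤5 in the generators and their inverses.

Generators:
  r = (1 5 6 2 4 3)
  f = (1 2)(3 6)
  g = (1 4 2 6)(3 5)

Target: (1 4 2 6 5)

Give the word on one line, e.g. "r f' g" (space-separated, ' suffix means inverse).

r g' r g f'

  after r: (1 5 6 2 4 3)
  after g': (1 3 6 4 5 2)
  after r: (2 5 4 6 3)
  after g: (1 4)(2 3 6 5)
  after f': (1 4 2 6 5)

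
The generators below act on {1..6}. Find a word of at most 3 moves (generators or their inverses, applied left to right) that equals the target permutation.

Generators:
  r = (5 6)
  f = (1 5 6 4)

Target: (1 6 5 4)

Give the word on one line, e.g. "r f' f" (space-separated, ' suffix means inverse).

  after r': (5 6)
  after f: (1 5 4)
  after r': (1 6 5 4)

r' f r'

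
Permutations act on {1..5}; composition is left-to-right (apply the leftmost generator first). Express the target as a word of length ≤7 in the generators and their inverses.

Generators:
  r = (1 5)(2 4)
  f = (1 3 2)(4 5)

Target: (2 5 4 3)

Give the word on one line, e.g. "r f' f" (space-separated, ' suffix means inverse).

f f r' f' r'

  after f: (1 3 2)(4 5)
  after f: (1 2 3)
  after r': (1 4 2 3 5)
  after f': (1 5 2)(3 4)
  after r': (2 5 4 3)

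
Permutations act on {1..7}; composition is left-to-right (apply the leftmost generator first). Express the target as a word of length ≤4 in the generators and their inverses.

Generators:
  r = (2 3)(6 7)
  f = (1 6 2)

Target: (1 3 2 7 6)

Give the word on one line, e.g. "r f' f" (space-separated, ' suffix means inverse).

  after f': (1 2 6)
  after r': (1 3 2 7 6)
  after r': (1 2 6)
  after r': (1 3 2 7 6)

f' r' r' r'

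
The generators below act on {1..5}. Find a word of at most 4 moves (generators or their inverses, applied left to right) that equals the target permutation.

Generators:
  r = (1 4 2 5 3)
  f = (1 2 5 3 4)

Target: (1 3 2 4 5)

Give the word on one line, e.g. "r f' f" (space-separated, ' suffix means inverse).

  after f': (1 4 3 5 2)
  after f': (1 3 2 4 5)

f' f'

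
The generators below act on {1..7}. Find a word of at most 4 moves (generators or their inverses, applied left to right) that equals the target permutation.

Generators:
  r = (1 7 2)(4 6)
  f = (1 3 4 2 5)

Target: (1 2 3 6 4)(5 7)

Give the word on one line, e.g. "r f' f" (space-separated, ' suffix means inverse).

r' r' f r

  after r': (1 2 7)(4 6)
  after r': (1 7 2)
  after f: (1 7 5)(2 3 4)
  after r: (1 2 3 6 4)(5 7)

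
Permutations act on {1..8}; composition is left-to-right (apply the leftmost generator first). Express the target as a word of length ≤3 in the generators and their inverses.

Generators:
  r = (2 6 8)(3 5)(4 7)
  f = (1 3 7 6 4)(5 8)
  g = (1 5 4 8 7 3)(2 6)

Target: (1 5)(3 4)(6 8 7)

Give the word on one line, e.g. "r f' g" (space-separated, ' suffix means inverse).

  after g': (1 3 7 8 4 5)(2 6)
  after r': (1 5)(3 4)(6 8 7)

g' r'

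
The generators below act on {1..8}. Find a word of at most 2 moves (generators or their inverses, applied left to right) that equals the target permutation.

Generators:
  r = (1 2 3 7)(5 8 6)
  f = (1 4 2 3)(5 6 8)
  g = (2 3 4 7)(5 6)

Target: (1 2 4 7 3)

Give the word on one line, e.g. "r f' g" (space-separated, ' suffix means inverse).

f' r'

  after f': (1 3 2 4)(5 8 6)
  after r': (1 2 4 7 3)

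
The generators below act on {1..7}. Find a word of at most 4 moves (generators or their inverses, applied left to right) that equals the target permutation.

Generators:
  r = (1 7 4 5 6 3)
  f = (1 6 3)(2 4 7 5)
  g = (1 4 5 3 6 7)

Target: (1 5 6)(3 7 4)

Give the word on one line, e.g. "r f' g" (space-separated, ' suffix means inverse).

g g

  after g: (1 4 5 3 6 7)
  after g: (1 5 6)(3 7 4)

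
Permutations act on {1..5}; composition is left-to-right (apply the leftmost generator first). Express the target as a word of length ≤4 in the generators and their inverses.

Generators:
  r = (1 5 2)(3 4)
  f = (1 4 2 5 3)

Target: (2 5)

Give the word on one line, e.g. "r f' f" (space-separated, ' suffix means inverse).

f' r' f'

  after f': (1 3 5 2 4)
  after r': (1 4 2 3)
  after f': (2 5)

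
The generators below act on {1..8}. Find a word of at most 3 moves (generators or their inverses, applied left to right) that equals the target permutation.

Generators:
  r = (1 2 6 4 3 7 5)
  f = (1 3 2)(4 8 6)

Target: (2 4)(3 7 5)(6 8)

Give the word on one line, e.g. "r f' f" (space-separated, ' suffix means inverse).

r f' f'

  after r: (1 2 6 4 3 7 5)
  after f': (1 3 7 5 2 8 4)
  after f': (2 4)(3 7 5)(6 8)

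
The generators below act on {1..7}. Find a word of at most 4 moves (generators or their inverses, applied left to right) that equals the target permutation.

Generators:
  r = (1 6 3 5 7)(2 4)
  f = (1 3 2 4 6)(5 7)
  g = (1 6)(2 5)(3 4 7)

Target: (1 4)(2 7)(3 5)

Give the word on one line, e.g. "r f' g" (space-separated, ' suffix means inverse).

  after g': (1 6)(2 5)(3 7 4)
  after f': (1 4)(2 7)(3 5)

g' f'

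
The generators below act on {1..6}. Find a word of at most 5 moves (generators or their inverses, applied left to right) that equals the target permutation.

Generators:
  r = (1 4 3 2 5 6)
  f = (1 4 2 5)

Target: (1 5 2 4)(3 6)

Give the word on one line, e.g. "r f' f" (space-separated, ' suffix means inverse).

f r' r' r'

  after f: (1 4 2 5)
  after r': (3 4)(5 6)
  after r': (1 6 2 3)
  after r': (1 5 2 4)(3 6)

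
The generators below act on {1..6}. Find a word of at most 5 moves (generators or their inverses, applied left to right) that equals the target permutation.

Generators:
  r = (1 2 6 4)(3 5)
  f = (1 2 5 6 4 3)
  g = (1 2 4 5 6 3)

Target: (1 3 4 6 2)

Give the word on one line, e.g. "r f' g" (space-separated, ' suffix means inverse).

r' f' g

  after r': (1 4 6 2)(3 5)
  after f': (1 6)(2 3)(4 5)
  after g: (1 3 4 6 2)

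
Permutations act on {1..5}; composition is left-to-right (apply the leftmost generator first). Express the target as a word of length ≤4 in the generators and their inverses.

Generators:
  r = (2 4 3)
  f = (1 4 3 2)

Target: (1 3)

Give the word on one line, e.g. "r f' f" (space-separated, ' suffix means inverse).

r f r

  after r: (2 4 3)
  after f: (1 4 2 3)
  after r: (1 3)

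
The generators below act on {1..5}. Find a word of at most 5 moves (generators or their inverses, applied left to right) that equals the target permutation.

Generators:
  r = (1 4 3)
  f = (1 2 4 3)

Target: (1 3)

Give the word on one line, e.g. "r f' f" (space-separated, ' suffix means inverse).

  after f: (1 2 4 3)
  after r': (1 2)
  after r': (1 2 3 4)
  after f: (1 4 2)
  after f: (1 3)

f r' r' f f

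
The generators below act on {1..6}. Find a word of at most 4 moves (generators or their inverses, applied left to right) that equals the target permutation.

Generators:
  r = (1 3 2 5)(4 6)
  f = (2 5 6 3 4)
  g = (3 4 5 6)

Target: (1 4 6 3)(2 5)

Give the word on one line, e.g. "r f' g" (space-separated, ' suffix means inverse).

  after g: (3 4 5 6)
  after f': (2 4)
  after r': (1 5 2 6 4 3)
  after g': (1 4 6 3)(2 5)

g f' r' g'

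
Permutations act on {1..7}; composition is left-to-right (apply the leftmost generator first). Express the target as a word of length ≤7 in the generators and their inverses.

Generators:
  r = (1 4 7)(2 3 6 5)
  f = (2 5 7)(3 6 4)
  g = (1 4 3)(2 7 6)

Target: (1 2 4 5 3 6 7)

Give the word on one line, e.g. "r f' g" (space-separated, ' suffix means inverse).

  after f: (2 5 7)(3 6 4)
  after r': (1 7 5 4 2 6)
  after f': (1 5 6)(2 3 4 7)
  after g: (1 5 2)(4 6)
  after r: (1 2 4 5 3 6 7)

f r' f' g r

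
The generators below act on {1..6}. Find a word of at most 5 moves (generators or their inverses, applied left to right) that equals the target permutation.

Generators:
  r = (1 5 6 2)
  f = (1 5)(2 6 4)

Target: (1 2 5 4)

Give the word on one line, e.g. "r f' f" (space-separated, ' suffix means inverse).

  after f': (1 5)(2 4 6)
  after f': (2 6 4)
  after r: (1 5 6 4)
  after r: (1 6 4 5 2)
  after f': (1 2 5 4)

f' f' r r f'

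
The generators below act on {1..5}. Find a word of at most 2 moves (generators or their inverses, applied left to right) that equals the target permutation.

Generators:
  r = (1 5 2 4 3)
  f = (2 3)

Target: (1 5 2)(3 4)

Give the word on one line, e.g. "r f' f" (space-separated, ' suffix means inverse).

  after f: (2 3)
  after r: (1 5 2)(3 4)

f r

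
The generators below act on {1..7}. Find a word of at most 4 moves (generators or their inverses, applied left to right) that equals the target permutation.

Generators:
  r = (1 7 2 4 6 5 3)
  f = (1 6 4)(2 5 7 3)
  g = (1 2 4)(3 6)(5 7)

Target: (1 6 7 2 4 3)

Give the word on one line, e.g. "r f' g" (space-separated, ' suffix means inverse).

g' f'

  after g': (1 4 2)(3 6)(5 7)
  after f': (1 6 7 2 4 3)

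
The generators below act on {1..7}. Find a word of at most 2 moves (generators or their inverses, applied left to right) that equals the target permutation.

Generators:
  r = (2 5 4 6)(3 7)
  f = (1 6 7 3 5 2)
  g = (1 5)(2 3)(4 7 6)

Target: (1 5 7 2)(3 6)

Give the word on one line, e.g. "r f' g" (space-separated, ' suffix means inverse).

  after r: (2 5 4 6)(3 7)
  after g: (1 5 7 2)(3 6)

r g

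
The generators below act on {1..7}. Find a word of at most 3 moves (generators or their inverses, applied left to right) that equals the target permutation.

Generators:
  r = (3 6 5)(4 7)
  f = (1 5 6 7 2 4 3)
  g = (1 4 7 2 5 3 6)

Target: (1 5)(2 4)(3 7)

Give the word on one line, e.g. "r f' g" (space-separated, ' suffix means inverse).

f' r'

  after f': (1 3 4 2 7 6 5)
  after r': (1 5)(2 4)(3 7)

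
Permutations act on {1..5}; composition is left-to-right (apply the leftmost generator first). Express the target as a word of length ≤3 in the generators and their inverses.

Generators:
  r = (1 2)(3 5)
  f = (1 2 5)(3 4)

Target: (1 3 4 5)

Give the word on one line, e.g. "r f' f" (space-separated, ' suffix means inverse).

  after f': (1 5 2)(3 4)
  after r: (1 3 4 5)

f' r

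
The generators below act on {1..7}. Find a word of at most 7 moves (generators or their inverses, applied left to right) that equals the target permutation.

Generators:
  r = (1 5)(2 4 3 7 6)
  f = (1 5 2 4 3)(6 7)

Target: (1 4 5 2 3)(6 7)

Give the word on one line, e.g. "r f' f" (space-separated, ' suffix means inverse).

r' f f f r'

  after r': (1 5)(2 6 7 3 4)
  after f: (1 2 7)
  after f: (1 4 3)(2 6 7 5)
  after f: (1 3 5 4)(2 7)
  after r': (1 4 5 2 3)(6 7)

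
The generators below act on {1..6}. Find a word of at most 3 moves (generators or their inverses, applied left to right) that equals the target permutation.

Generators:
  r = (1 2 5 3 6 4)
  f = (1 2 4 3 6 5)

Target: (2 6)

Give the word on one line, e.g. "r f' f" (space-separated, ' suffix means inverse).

f' r' r'

  after f': (1 5 6 3 4 2)
  after r': (1 2 4)(3 6 5)
  after r': (2 6)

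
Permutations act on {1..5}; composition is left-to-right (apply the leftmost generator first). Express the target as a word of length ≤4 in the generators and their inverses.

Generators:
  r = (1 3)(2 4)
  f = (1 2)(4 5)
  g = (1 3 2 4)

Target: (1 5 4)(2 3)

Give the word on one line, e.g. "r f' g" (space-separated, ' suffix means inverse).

r g r' f

  after r: (1 3)(2 4)
  after g: (1 2)
  after r': (1 4 2 3)
  after f: (1 5 4)(2 3)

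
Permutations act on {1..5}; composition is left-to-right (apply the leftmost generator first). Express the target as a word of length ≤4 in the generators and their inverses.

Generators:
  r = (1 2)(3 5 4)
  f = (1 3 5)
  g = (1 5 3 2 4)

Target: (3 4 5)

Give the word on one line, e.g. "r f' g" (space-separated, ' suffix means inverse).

  after g: (1 5 3 2 4)
  after r': (1 3)(2 5 4)
  after r': (1 4)(2 3)
  after g: (3 4 5)

g r' r' g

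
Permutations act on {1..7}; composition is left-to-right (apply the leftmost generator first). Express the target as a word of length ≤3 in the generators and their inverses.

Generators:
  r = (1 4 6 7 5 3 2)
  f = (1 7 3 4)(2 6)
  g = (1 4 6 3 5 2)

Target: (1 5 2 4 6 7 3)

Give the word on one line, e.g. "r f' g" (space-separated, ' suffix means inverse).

  after g': (1 2 5 3 6 4)
  after g': (1 5 6)(2 3 4)
  after f: (1 5 2 4 6 7 3)

g' g' f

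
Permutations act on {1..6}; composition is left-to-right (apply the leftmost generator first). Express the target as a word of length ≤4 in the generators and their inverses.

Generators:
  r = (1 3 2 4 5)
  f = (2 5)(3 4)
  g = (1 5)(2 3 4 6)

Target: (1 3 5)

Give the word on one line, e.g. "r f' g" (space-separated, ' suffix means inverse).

r' f r'

  after r': (1 5 4 2 3)
  after f: (1 2 4 5 3)
  after r': (1 3 5)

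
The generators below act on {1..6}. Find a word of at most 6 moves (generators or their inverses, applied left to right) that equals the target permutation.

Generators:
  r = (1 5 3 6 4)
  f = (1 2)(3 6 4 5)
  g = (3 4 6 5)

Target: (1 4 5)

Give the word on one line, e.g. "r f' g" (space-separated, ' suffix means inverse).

r' g' f' g' f

  after r': (1 4 6 3 5)
  after g': (1 3 6 5)
  after f': (1 5 2)(4 6)
  after g': (1 6 3 5 2)
  after f: (1 4 5)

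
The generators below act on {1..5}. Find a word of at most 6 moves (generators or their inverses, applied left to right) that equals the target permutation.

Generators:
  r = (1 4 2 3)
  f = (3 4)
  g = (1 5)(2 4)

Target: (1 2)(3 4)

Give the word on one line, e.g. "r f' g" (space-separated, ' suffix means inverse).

  after r': (1 3 2 4)
  after r': (1 2)(3 4)
  after f': (1 2)
  after f': (1 2)(3 4)

r' r' f' f'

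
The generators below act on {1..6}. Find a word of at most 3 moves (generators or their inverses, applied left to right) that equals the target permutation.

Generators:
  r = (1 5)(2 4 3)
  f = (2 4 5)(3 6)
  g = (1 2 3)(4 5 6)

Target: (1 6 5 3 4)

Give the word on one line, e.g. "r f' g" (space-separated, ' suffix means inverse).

  after f': (2 5 4)(3 6)
  after r': (1 5 2)(3 6 4)
  after g: (1 6 5 3 4)

f' r' g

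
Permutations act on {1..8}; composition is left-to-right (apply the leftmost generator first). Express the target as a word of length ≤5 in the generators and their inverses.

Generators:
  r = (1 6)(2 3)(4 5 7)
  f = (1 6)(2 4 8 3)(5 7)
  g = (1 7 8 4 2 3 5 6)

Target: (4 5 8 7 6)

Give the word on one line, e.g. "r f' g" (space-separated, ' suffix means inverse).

f r g' r'

  after f: (1 6)(2 4 8 3)(5 7)
  after r: (2 5 4 8)
  after g': (1 6 5 8 4 7)(2 3)
  after r': (4 5 8 7 6)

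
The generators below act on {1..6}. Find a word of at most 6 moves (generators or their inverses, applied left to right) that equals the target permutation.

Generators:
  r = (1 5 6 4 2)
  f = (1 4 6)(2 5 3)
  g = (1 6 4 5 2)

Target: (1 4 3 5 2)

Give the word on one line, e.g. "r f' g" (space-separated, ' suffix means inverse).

f f r f r

  after f: (1 4 6)(2 5 3)
  after f: (1 6 4)(2 3 5)
  after r: (1 4 5)(2 3 6)
  after f: (1 6 5 4 3)
  after r: (1 4 3 5 2)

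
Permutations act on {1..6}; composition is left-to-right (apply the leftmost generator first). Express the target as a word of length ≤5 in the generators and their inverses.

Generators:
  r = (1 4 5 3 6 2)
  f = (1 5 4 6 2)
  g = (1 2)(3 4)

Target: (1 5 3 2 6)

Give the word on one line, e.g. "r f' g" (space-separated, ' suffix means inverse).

  after r': (1 2 6 3 5 4)
  after f': (1 6 3)(2 4)
  after r': (1 3 2)(4 6 5)
  after g: (1 4 6 5 3)
  after f': (1 5 3 2 6)

r' f' r' g f'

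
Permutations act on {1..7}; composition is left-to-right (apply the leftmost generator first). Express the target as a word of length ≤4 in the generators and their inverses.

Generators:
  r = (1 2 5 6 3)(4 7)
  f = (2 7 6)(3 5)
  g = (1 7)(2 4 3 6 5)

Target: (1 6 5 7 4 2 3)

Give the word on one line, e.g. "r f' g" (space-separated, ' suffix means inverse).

r f'

  after r: (1 2 5 6 3)(4 7)
  after f': (1 6 5 7 4 2 3)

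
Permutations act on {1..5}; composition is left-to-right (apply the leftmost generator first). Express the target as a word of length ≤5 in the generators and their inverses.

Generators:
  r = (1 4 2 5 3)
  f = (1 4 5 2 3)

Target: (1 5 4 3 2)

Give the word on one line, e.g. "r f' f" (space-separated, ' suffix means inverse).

r r r

  after r: (1 4 2 5 3)
  after r: (1 2 3 4 5)
  after r: (1 5 4 3 2)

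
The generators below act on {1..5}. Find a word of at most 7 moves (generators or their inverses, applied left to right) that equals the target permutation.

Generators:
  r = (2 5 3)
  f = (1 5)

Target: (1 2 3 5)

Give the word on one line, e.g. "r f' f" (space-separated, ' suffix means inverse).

f' r f f r

  after f': (1 5)
  after r: (1 3 2 5)
  after f: (1 3 2)
  after f: (1 3 2 5)
  after r: (1 2 3 5)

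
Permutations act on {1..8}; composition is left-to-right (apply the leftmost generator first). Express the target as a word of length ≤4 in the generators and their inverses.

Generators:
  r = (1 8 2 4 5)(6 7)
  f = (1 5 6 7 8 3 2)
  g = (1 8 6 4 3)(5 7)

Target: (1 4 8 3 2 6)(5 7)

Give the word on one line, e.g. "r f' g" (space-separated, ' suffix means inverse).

r f g'

  after r: (1 8 2 4 5)(6 7)
  after f: (1 3 2 4 6 8)
  after g': (1 4 8 3 2 6)(5 7)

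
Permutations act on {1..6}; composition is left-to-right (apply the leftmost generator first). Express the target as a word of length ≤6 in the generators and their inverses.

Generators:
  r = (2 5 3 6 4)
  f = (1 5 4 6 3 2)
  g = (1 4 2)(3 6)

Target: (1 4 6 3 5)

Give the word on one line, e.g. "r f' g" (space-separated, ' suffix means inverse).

  after r': (2 4 6 3 5)
  after f': (1 2 5 3)
  after g: (2 5 6 3 4)
  after f': (1 2)(3 5 4)
  after g': (1 4 6 3 5)

r' f' g f' g'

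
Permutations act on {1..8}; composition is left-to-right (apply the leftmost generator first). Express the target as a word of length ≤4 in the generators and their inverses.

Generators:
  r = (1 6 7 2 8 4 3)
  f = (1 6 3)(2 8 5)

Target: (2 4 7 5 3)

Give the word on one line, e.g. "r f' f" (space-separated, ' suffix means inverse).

  after f': (1 3 6)(2 5 8)
  after r: (2 5 4 3 7)
  after f': (1 3 7 5 4 6)(2 8)
  after r: (2 4 7 5 3)

f' r f' r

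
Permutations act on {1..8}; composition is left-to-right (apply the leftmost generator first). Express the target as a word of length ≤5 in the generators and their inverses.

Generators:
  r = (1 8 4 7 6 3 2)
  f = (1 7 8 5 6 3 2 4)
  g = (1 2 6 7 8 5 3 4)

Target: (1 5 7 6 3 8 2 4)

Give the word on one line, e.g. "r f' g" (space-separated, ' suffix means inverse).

  after r: (1 8 4 7 6 3 2)
  after f: (1 5 6 2 7 3 4 8)
  after r': (1 5 7 6 3 8 2 4)

r f r'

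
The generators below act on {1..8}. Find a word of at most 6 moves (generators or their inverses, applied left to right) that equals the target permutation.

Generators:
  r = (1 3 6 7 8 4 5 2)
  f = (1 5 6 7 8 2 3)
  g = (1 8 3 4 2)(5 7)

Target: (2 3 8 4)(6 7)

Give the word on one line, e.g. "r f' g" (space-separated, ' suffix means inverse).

  after g: (1 8 3 4 2)(5 7)
  after f: (1 2 5 8)(3 4)(6 7)
  after f: (1 3 4)(2 6 8 5)
  after r': (2 3 8 4)(6 7)

g f f r'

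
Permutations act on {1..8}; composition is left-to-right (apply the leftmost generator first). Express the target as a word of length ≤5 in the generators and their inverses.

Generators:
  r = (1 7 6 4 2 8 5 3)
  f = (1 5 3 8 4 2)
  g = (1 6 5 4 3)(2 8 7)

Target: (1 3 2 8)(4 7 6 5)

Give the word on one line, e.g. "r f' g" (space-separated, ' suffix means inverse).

g f g f

  after g: (1 6 5 4 3)(2 8 7)
  after f: (1 6 3 5 2 4 8 7)
  after g: (1 5 8 2 3 4 7 6)
  after f: (1 3 2 8)(4 7 6 5)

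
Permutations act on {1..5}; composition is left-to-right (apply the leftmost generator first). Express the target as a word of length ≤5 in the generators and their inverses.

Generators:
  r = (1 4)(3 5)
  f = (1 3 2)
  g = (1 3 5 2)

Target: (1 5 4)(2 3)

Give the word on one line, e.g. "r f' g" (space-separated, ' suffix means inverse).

f f g f r

  after f: (1 3 2)
  after f: (1 2 3)
  after g: (2 5)
  after f: (1 3 2 5)
  after r: (1 5 4)(2 3)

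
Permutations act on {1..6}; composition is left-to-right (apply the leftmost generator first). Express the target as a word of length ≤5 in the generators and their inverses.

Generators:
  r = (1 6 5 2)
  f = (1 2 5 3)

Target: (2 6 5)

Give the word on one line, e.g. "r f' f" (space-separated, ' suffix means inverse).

  after f: (1 2 5 3)
  after r': (1 5 3 2 6)
  after f: (1 3 5)(2 6)
  after f: (2 6 5)

f r' f f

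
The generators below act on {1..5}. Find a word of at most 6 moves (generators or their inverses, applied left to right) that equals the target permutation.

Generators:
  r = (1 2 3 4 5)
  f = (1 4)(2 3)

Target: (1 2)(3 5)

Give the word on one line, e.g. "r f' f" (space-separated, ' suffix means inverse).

  after r: (1 2 3 4 5)
  after f: (1 3)(4 5)
  after f: (1 2 3 4 5)
  after r: (1 3 5 2 4)
  after f': (1 2)(3 5)

r f f r f'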